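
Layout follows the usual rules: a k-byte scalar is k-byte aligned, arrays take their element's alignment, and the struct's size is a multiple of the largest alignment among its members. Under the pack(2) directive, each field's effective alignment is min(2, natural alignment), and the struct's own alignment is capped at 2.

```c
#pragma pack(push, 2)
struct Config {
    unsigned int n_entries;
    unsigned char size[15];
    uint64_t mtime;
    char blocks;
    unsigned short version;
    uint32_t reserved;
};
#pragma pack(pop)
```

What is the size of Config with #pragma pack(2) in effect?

@0: n_entries [4B, align 2] → 4
@4: size [15B, align 1] → 19
+1 pad (align 2)
@20: mtime [8B, align 2] → 28
@28: blocks [1B, align 1] → 29
+1 pad (align 2)
@30: version [2B, align 2] → 32
@32: reserved [4B, align 2] → 36
size 36, align 2

36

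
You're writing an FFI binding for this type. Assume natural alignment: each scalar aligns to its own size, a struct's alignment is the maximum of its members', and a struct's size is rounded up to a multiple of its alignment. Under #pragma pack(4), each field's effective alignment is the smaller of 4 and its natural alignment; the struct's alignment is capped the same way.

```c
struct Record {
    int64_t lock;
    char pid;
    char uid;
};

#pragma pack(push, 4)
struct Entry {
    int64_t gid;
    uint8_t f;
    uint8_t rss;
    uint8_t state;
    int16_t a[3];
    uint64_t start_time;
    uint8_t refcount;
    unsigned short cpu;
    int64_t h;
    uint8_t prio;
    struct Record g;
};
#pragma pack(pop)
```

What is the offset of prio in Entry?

40

Record: lock at 0 (size 8, align 8) → ends 8; pid at 8 (size 1, align 1) → ends 9; uid at 9 (size 1, align 1) → ends 10; tail pad 6 to reach multiple of 8; total 16 bytes, alignment 8
gid at 0 (size 8, align 4) → ends 8
f at 8 (size 1, align 1) → ends 9
rss at 9 (size 1, align 1) → ends 10
state at 10 (size 1, align 1) → ends 11
pad 1 to align 2 for a
a at 12 (size 6, align 2) → ends 18
pad 2 to align 4 for start_time
start_time at 20 (size 8, align 4) → ends 28
refcount at 28 (size 1, align 1) → ends 29
pad 1 to align 2 for cpu
cpu at 30 (size 2, align 2) → ends 32
h at 32 (size 8, align 4) → ends 40
prio at 40 (size 1, align 1) → ends 41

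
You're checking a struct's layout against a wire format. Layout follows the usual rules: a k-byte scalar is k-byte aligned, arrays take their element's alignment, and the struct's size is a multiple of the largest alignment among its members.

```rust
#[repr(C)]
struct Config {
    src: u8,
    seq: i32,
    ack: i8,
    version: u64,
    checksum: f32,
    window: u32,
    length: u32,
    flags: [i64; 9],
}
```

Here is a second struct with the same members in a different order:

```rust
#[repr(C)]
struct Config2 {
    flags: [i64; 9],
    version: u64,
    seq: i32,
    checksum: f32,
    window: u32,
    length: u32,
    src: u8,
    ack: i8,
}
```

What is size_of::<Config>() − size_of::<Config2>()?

src at 0 (size 1, align 1) → ends 1
pad 3 to align 4 for seq
seq at 4 (size 4, align 4) → ends 8
ack at 8 (size 1, align 1) → ends 9
pad 7 to align 8 for version
version at 16 (size 8, align 8) → ends 24
checksum at 24 (size 4, align 4) → ends 28
window at 28 (size 4, align 4) → ends 32
length at 32 (size 4, align 4) → ends 36
pad 4 to align 8 for flags
flags at 40 (size 72, align 8) → ends 112
total 112 bytes, alignment 8
— Config2 —
flags at 0 (size 72, align 8) → ends 72
version at 72 (size 8, align 8) → ends 80
seq at 80 (size 4, align 4) → ends 84
checksum at 84 (size 4, align 4) → ends 88
window at 88 (size 4, align 4) → ends 92
length at 92 (size 4, align 4) → ends 96
src at 96 (size 1, align 1) → ends 97
ack at 97 (size 1, align 1) → ends 98
tail pad 6 to reach multiple of 8
total 104 bytes, alignment 8
112 − 104 = 8

8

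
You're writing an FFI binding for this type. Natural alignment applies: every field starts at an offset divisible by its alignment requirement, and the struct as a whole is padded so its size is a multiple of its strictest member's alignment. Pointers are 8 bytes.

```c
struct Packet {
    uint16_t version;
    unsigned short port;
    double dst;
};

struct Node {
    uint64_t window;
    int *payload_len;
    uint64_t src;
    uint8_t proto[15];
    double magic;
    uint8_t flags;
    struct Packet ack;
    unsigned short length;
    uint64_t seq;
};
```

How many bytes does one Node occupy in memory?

Packet: version at 0 (size 2, align 2) → ends 2; port at 2 (size 2, align 2) → ends 4; pad 4 to align 8 for dst; dst at 8 (size 8, align 8) → ends 16; total 16 bytes, alignment 8
window at 0 (size 8, align 8) → ends 8
payload_len at 8 (size 8, align 8) → ends 16
src at 16 (size 8, align 8) → ends 24
proto at 24 (size 15, align 1) → ends 39
pad 1 to align 8 for magic
magic at 40 (size 8, align 8) → ends 48
flags at 48 (size 1, align 1) → ends 49
pad 7 to align 8 for ack
ack at 56 (size 16, align 8) → ends 72
length at 72 (size 2, align 2) → ends 74
pad 6 to align 8 for seq
seq at 80 (size 8, align 8) → ends 88
total 88 bytes, alignment 8

88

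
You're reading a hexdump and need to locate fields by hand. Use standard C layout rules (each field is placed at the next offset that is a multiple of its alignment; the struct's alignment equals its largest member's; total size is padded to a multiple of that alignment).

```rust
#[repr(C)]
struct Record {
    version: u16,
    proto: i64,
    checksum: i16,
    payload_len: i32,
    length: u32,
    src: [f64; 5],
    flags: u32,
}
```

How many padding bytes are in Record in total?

@0: version [2B, align 2] → 2
+6 pad (align 8)
@8: proto [8B, align 8] → 16
@16: checksum [2B, align 2] → 18
+2 pad (align 4)
@20: payload_len [4B, align 4] → 24
@24: length [4B, align 4] → 28
+4 pad (align 8)
@32: src [40B, align 8] → 72
@72: flags [4B, align 4] → 76
+4 tail pad (align 8)
size 80, align 8
data bytes 64, size 80 → padding 16

16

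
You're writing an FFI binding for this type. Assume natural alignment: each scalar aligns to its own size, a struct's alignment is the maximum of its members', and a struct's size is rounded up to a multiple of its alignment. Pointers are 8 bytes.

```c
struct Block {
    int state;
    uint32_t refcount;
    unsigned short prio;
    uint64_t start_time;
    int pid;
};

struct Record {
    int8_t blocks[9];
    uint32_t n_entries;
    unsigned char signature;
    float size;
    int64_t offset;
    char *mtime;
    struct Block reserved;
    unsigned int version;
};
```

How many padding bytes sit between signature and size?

Block: state at 0 (size 4, align 4) → ends 4; refcount at 4 (size 4, align 4) → ends 8; prio at 8 (size 2, align 2) → ends 10; pad 6 to align 8 for start_time; start_time at 16 (size 8, align 8) → ends 24; pid at 24 (size 4, align 4) → ends 28; tail pad 4 to reach multiple of 8; total 32 bytes, alignment 8
blocks at 0 (size 9, align 1) → ends 9
pad 3 to align 4 for n_entries
n_entries at 12 (size 4, align 4) → ends 16
signature at 16 (size 1, align 1) → ends 17
pad 3 to align 4 for size
size at 20 (size 4, align 4) → ends 24

3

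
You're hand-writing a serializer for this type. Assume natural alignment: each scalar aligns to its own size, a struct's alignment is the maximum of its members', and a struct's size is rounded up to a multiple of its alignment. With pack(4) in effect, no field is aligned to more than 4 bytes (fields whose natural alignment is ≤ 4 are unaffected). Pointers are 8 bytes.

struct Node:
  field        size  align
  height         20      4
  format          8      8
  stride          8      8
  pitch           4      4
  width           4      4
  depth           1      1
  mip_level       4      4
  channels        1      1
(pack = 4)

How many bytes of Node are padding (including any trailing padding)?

6

@0: height [20B, align 4] → 20
@20: format [8B, align 4] → 28
@28: stride [8B, align 4] → 36
@36: pitch [4B, align 4] → 40
@40: width [4B, align 4] → 44
@44: depth [1B, align 1] → 45
+3 pad (align 4)
@48: mip_level [4B, align 4] → 52
@52: channels [1B, align 1] → 53
+3 tail pad (align 4)
size 56, align 4
data bytes 50, size 56 → padding 6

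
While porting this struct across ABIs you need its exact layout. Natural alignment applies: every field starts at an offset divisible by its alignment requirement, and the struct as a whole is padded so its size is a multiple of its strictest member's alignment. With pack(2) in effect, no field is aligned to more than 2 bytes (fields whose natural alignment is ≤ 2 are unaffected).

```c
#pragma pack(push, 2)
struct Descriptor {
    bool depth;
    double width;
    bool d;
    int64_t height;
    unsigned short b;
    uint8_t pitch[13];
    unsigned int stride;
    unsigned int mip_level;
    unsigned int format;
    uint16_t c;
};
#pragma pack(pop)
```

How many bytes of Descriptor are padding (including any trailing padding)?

3

0..1  depth  (1B, 1-aligned)
1..2  -- padding (1B)
2..10  width  (8B, 2-aligned)
10..11  d  (1B, 1-aligned)
11..12  -- padding (1B)
12..20  height  (8B, 2-aligned)
20..22  b  (2B, 2-aligned)
22..35  pitch  (13B, 1-aligned)
35..36  -- padding (1B)
36..40  stride  (4B, 2-aligned)
40..44  mip_level  (4B, 2-aligned)
44..48  format  (4B, 2-aligned)
48..50  c  (2B, 2-aligned)
sizeof = 50, alignof = 2
data bytes 47, size 50 → padding 3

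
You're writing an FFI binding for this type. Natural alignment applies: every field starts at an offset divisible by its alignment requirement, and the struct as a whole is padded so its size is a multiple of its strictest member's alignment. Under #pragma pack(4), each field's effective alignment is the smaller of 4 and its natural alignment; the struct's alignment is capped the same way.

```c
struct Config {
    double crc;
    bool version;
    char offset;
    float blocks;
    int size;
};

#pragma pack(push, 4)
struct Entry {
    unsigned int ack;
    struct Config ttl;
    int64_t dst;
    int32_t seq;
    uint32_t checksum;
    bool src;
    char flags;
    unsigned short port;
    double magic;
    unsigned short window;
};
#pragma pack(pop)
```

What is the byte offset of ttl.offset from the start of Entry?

Config: 0..8  crc  (8B, 8-aligned); 8..9  version  (1B, 1-aligned); 9..10  offset  (1B, 1-aligned); 10..12  -- padding (2B); 12..16  blocks  (4B, 4-aligned); 16..20  size  (4B, 4-aligned); 20..24  -- tail padding (4B); sizeof = 24, alignof = 8
0..4  ack  (4B, 4-aligned)
4..28  ttl  (24B, 4-aligned)
within Config: offset at 9
4 + 9 = 13

13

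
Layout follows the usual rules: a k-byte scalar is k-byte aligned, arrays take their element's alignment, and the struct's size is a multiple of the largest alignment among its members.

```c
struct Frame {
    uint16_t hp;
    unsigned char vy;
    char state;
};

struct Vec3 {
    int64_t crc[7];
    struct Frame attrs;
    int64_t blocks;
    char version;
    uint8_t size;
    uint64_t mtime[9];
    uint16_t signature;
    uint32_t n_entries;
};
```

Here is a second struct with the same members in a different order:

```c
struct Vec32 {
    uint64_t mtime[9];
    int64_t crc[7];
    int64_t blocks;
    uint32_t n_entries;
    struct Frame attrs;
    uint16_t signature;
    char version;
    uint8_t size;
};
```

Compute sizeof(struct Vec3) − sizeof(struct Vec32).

8

Frame: @0: hp [2B, align 2] → 2; @2: vy [1B, align 1] → 3; @3: state [1B, align 1] → 4; size 4, align 2
@0: crc [56B, align 8] → 56
@56: attrs [4B, align 2] → 60
+4 pad (align 8)
@64: blocks [8B, align 8] → 72
@72: version [1B, align 1] → 73
@73: size [1B, align 1] → 74
+6 pad (align 8)
@80: mtime [72B, align 8] → 152
@152: signature [2B, align 2] → 154
+2 pad (align 4)
@156: n_entries [4B, align 4] → 160
size 160, align 8
— Vec32 —
@0: mtime [72B, align 8] → 72
@72: crc [56B, align 8] → 128
@128: blocks [8B, align 8] → 136
@136: n_entries [4B, align 4] → 140
@140: attrs [4B, align 2] → 144
@144: signature [2B, align 2] → 146
@146: version [1B, align 1] → 147
@147: size [1B, align 1] → 148
+4 tail pad (align 8)
size 152, align 8
160 − 152 = 8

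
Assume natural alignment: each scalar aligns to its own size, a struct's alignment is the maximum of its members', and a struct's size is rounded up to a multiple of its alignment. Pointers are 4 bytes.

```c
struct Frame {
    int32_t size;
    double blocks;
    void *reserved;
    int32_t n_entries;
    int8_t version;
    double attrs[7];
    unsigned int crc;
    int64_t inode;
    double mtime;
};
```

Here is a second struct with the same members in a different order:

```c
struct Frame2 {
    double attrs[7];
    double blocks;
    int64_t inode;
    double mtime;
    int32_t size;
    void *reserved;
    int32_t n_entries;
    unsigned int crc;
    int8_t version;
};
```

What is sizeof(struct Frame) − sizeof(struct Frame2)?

8

0..4  size  (4B, 4-aligned)
4..8  -- padding (4B)
8..16  blocks  (8B, 8-aligned)
16..20  reserved  (4B, 4-aligned)
20..24  n_entries  (4B, 4-aligned)
24..25  version  (1B, 1-aligned)
25..32  -- padding (7B)
32..88  attrs  (56B, 8-aligned)
88..92  crc  (4B, 4-aligned)
92..96  -- padding (4B)
96..104  inode  (8B, 8-aligned)
104..112  mtime  (8B, 8-aligned)
sizeof = 112, alignof = 8
— Frame2 —
0..56  attrs  (56B, 8-aligned)
56..64  blocks  (8B, 8-aligned)
64..72  inode  (8B, 8-aligned)
72..80  mtime  (8B, 8-aligned)
80..84  size  (4B, 4-aligned)
84..88  reserved  (4B, 4-aligned)
88..92  n_entries  (4B, 4-aligned)
92..96  crc  (4B, 4-aligned)
96..97  version  (1B, 1-aligned)
97..104  -- tail padding (7B)
sizeof = 104, alignof = 8
112 − 104 = 8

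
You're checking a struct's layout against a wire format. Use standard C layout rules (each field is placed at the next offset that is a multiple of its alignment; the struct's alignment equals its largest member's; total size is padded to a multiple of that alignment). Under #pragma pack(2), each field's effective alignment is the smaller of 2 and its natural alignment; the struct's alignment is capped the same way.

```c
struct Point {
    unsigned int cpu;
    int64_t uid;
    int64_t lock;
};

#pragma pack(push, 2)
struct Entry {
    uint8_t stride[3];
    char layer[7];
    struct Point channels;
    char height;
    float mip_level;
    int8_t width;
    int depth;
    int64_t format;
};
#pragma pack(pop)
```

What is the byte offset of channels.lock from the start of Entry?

Point: @0: cpu [4B, align 4] → 4; +4 pad (align 8); @8: uid [8B, align 8] → 16; @16: lock [8B, align 8] → 24; size 24, align 8
@0: stride [3B, align 1] → 3
@3: layer [7B, align 1] → 10
@10: channels [24B, align 2] → 34
within Point: lock at 16
10 + 16 = 26

26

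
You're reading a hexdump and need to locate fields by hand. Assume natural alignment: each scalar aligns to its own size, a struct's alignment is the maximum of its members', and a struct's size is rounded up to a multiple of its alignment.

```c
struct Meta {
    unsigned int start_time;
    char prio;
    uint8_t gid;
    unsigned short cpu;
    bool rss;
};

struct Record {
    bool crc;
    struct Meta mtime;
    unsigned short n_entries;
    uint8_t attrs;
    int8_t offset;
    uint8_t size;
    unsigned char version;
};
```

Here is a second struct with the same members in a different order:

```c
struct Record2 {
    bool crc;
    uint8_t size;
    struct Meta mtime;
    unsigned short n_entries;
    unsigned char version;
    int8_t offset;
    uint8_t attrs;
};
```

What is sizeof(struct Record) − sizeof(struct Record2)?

0

Meta: @0: start_time [4B, align 4] → 4; @4: prio [1B, align 1] → 5; @5: gid [1B, align 1] → 6; @6: cpu [2B, align 2] → 8; @8: rss [1B, align 1] → 9; +3 tail pad (align 4); size 12, align 4
@0: crc [1B, align 1] → 1
+3 pad (align 4)
@4: mtime [12B, align 4] → 16
@16: n_entries [2B, align 2] → 18
@18: attrs [1B, align 1] → 19
@19: offset [1B, align 1] → 20
@20: size [1B, align 1] → 21
@21: version [1B, align 1] → 22
+2 tail pad (align 4)
size 24, align 4
— Record2 —
@0: crc [1B, align 1] → 1
@1: size [1B, align 1] → 2
+2 pad (align 4)
@4: mtime [12B, align 4] → 16
@16: n_entries [2B, align 2] → 18
@18: version [1B, align 1] → 19
@19: offset [1B, align 1] → 20
@20: attrs [1B, align 1] → 21
+3 tail pad (align 4)
size 24, align 4
24 − 24 = 0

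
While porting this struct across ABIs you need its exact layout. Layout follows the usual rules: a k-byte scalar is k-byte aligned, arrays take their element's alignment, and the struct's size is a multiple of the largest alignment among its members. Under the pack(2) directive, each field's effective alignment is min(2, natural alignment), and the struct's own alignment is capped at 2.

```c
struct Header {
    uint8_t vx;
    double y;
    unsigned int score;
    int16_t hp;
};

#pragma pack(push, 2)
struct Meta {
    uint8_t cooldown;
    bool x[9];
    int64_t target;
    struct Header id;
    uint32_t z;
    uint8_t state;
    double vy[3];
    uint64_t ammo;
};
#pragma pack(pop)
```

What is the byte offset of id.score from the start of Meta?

Header: 0..1  vx  (1B, 1-aligned); 1..8  -- padding (7B); 8..16  y  (8B, 8-aligned); 16..20  score  (4B, 4-aligned); 20..22  hp  (2B, 2-aligned); 22..24  -- tail padding (2B); sizeof = 24, alignof = 8
0..1  cooldown  (1B, 1-aligned)
1..10  x  (9B, 1-aligned)
10..18  target  (8B, 2-aligned)
18..42  id  (24B, 2-aligned)
within Header: score at 16
18 + 16 = 34

34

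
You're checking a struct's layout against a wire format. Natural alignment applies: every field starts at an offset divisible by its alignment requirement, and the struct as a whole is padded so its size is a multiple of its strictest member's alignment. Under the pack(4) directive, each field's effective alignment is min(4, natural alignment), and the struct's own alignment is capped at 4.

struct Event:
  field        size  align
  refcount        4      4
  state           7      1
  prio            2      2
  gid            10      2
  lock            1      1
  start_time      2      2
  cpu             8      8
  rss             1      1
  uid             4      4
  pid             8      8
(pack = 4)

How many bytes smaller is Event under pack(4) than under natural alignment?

natural layout:
  0..4  refcount  (4B, 4-aligned)
  4..11  state  (7B, 1-aligned)
  11..12  -- padding (1B)
  12..14  prio  (2B, 2-aligned)
  14..24  gid  (10B, 2-aligned)
  24..25  lock  (1B, 1-aligned)
  25..26  -- padding (1B)
  26..28  start_time  (2B, 2-aligned)
  28..32  -- padding (4B)
  32..40  cpu  (8B, 8-aligned)
  40..41  rss  (1B, 1-aligned)
  41..44  -- padding (3B)
  44..48  uid  (4B, 4-aligned)
  48..56  pid  (8B, 8-aligned)
  sizeof = 56, alignof = 8
packed(4) layout:
  0..4  refcount  (4B, 4-aligned)
  4..11  state  (7B, 1-aligned)
  11..12  -- padding (1B)
  12..14  prio  (2B, 2-aligned)
  14..24  gid  (10B, 2-aligned)
  24..25  lock  (1B, 1-aligned)
  25..26  -- padding (1B)
  26..28  start_time  (2B, 2-aligned)
  28..36  cpu  (8B, 4-aligned)
  36..37  rss  (1B, 1-aligned)
  37..40  -- padding (3B)
  40..44  uid  (4B, 4-aligned)
  44..52  pid  (8B, 4-aligned)
  sizeof = 52, alignof = 4
56 − 52 = 4

4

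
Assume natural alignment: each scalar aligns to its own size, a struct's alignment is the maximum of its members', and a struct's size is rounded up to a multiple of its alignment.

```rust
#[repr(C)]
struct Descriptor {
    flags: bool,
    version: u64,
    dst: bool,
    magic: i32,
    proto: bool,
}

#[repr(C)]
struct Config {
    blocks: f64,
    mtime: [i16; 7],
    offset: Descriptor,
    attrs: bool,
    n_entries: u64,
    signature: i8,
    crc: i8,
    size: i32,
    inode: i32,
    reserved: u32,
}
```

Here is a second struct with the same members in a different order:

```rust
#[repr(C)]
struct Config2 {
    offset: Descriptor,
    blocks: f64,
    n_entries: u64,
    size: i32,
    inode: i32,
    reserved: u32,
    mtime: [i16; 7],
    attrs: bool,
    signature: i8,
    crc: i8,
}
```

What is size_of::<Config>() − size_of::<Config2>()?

8

Descriptor: @0: flags [1B, align 1] → 1; +7 pad (align 8); @8: version [8B, align 8] → 16; @16: dst [1B, align 1] → 17; +3 pad (align 4); @20: magic [4B, align 4] → 24; @24: proto [1B, align 1] → 25; +7 tail pad (align 8); size 32, align 8
@0: blocks [8B, align 8] → 8
@8: mtime [14B, align 2] → 22
+2 pad (align 8)
@24: offset [32B, align 8] → 56
@56: attrs [1B, align 1] → 57
+7 pad (align 8)
@64: n_entries [8B, align 8] → 72
@72: signature [1B, align 1] → 73
@73: crc [1B, align 1] → 74
+2 pad (align 4)
@76: size [4B, align 4] → 80
@80: inode [4B, align 4] → 84
@84: reserved [4B, align 4] → 88
size 88, align 8
— Config2 —
@0: offset [32B, align 8] → 32
@32: blocks [8B, align 8] → 40
@40: n_entries [8B, align 8] → 48
@48: size [4B, align 4] → 52
@52: inode [4B, align 4] → 56
@56: reserved [4B, align 4] → 60
@60: mtime [14B, align 2] → 74
@74: attrs [1B, align 1] → 75
@75: signature [1B, align 1] → 76
@76: crc [1B, align 1] → 77
+3 tail pad (align 8)
size 80, align 8
88 − 80 = 8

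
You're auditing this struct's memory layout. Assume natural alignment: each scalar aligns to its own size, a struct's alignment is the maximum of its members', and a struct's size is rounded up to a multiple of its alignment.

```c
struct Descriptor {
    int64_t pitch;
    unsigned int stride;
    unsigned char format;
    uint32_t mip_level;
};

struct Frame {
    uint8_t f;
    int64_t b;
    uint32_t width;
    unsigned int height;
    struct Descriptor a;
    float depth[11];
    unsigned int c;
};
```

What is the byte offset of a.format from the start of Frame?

36

Descriptor: pitch at 0 (size 8, align 8) → ends 8; stride at 8 (size 4, align 4) → ends 12; format at 12 (size 1, align 1) → ends 13; pad 3 to align 4 for mip_level; mip_level at 16 (size 4, align 4) → ends 20; tail pad 4 to reach multiple of 8; total 24 bytes, alignment 8
f at 0 (size 1, align 1) → ends 1
pad 7 to align 8 for b
b at 8 (size 8, align 8) → ends 16
width at 16 (size 4, align 4) → ends 20
height at 20 (size 4, align 4) → ends 24
a at 24 (size 24, align 8) → ends 48
within Descriptor: format at 12
24 + 12 = 36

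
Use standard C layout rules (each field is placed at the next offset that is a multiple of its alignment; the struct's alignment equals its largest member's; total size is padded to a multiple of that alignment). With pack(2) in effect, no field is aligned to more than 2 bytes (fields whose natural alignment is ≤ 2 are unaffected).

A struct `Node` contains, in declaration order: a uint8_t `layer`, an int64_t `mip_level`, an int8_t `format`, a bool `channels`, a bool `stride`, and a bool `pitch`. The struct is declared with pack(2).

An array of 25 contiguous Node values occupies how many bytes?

350

@0: layer [1B, align 1] → 1
+1 pad (align 2)
@2: mip_level [8B, align 2] → 10
@10: format [1B, align 1] → 11
@11: channels [1B, align 1] → 12
@12: stride [1B, align 1] → 13
@13: pitch [1B, align 1] → 14
size 14, align 2
array of 25: 25 × 14 = 350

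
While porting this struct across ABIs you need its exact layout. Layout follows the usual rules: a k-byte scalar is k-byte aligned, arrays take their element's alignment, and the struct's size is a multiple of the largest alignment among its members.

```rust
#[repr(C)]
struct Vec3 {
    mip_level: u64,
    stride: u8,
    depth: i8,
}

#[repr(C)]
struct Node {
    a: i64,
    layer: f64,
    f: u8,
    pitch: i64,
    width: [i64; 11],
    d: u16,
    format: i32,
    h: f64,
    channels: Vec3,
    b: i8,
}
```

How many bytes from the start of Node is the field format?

124

Vec3: mip_level at 0 (size 8, align 8) → ends 8; stride at 8 (size 1, align 1) → ends 9; depth at 9 (size 1, align 1) → ends 10; tail pad 6 to reach multiple of 8; total 16 bytes, alignment 8
a at 0 (size 8, align 8) → ends 8
layer at 8 (size 8, align 8) → ends 16
f at 16 (size 1, align 1) → ends 17
pad 7 to align 8 for pitch
pitch at 24 (size 8, align 8) → ends 32
width at 32 (size 88, align 8) → ends 120
d at 120 (size 2, align 2) → ends 122
pad 2 to align 4 for format
format at 124 (size 4, align 4) → ends 128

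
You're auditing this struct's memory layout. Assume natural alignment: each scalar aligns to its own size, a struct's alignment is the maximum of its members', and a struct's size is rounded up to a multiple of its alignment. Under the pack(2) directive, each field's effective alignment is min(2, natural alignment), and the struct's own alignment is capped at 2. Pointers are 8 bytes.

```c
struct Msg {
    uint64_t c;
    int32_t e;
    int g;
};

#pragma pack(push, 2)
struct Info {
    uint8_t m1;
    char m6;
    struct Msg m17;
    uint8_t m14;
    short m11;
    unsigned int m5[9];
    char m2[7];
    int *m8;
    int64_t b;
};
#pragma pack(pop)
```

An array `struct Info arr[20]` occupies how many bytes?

1640

Msg: @0: c [8B, align 8] → 8; @8: e [4B, align 4] → 12; @12: g [4B, align 4] → 16; size 16, align 8
@0: m1 [1B, align 1] → 1
@1: m6 [1B, align 1] → 2
@2: m17 [16B, align 2] → 18
@18: m14 [1B, align 1] → 19
+1 pad (align 2)
@20: m11 [2B, align 2] → 22
@22: m5 [36B, align 2] → 58
@58: m2 [7B, align 1] → 65
+1 pad (align 2)
@66: m8 [8B, align 2] → 74
@74: b [8B, align 2] → 82
size 82, align 2
array of 20: 20 × 82 = 1640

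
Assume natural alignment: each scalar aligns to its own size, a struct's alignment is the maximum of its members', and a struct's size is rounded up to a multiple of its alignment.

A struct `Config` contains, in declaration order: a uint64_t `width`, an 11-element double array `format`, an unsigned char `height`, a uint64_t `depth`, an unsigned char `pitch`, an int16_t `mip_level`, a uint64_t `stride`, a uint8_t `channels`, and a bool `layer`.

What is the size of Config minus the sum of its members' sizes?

18

@0: width [8B, align 8] → 8
@8: format [88B, align 8] → 96
@96: height [1B, align 1] → 97
+7 pad (align 8)
@104: depth [8B, align 8] → 112
@112: pitch [1B, align 1] → 113
+1 pad (align 2)
@114: mip_level [2B, align 2] → 116
+4 pad (align 8)
@120: stride [8B, align 8] → 128
@128: channels [1B, align 1] → 129
@129: layer [1B, align 1] → 130
+6 tail pad (align 8)
size 136, align 8
data bytes 118, size 136 → padding 18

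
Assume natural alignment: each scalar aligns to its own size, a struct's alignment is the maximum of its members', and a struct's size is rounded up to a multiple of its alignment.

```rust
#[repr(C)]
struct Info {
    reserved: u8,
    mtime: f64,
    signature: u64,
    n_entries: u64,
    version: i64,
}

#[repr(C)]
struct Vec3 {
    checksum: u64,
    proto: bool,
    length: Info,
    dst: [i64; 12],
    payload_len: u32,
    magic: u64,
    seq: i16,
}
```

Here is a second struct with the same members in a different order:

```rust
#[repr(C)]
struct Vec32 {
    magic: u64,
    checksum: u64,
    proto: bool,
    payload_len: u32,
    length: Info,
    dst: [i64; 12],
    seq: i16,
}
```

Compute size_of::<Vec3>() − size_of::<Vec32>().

Info: @0: reserved [1B, align 1] → 1; +7 pad (align 8); @8: mtime [8B, align 8] → 16; @16: signature [8B, align 8] → 24; @24: n_entries [8B, align 8] → 32; @32: version [8B, align 8] → 40; size 40, align 8
@0: checksum [8B, align 8] → 8
@8: proto [1B, align 1] → 9
+7 pad (align 8)
@16: length [40B, align 8] → 56
@56: dst [96B, align 8] → 152
@152: payload_len [4B, align 4] → 156
+4 pad (align 8)
@160: magic [8B, align 8] → 168
@168: seq [2B, align 2] → 170
+6 tail pad (align 8)
size 176, align 8
— Vec32 —
@0: magic [8B, align 8] → 8
@8: checksum [8B, align 8] → 16
@16: proto [1B, align 1] → 17
+3 pad (align 4)
@20: payload_len [4B, align 4] → 24
@24: length [40B, align 8] → 64
@64: dst [96B, align 8] → 160
@160: seq [2B, align 2] → 162
+6 tail pad (align 8)
size 168, align 8
176 − 168 = 8

8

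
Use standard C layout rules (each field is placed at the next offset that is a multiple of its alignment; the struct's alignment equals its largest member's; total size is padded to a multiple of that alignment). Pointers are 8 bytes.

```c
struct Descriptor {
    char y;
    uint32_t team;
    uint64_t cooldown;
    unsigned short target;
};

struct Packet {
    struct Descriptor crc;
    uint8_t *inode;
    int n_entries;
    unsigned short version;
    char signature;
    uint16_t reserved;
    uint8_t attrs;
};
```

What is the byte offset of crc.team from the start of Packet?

4

Descriptor: y at 0 (size 1, align 1) → ends 1; pad 3 to align 4 for team; team at 4 (size 4, align 4) → ends 8; cooldown at 8 (size 8, align 8) → ends 16; target at 16 (size 2, align 2) → ends 18; tail pad 6 to reach multiple of 8; total 24 bytes, alignment 8
crc at 0 (size 24, align 8) → ends 24
within Descriptor: team at 4
0 + 4 = 4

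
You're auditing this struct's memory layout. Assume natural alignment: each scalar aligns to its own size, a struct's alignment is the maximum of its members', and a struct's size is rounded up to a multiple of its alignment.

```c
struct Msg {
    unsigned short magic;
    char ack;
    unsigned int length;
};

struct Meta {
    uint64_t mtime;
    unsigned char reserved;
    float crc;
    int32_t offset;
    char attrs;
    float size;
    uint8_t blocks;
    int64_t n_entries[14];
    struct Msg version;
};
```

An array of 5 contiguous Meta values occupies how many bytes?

Msg: 0..2  magic  (2B, 2-aligned); 2..3  ack  (1B, 1-aligned); 3..4  -- padding (1B); 4..8  length  (4B, 4-aligned); sizeof = 8, alignof = 4
0..8  mtime  (8B, 8-aligned)
8..9  reserved  (1B, 1-aligned)
9..12  -- padding (3B)
12..16  crc  (4B, 4-aligned)
16..20  offset  (4B, 4-aligned)
20..21  attrs  (1B, 1-aligned)
21..24  -- padding (3B)
24..28  size  (4B, 4-aligned)
28..29  blocks  (1B, 1-aligned)
29..32  -- padding (3B)
32..144  n_entries  (112B, 8-aligned)
144..152  version  (8B, 4-aligned)
sizeof = 152, alignof = 8
array of 5: 5 × 152 = 760

760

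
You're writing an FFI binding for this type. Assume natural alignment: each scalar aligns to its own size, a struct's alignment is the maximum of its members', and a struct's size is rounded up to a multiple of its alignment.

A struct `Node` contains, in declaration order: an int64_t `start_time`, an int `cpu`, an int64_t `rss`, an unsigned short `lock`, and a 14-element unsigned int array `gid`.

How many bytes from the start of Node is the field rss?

@0: start_time [8B, align 8] → 8
@8: cpu [4B, align 4] → 12
+4 pad (align 8)
@16: rss [8B, align 8] → 24

16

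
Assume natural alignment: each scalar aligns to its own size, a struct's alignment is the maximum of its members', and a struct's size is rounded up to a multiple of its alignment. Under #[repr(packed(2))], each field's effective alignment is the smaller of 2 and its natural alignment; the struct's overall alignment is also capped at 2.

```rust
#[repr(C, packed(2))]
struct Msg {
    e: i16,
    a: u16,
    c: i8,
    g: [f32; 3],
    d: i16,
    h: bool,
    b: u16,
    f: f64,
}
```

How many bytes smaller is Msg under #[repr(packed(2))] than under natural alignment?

8

natural layout:
  @0: e [2B, align 2] → 2
  @2: a [2B, align 2] → 4
  @4: c [1B, align 1] → 5
  +3 pad (align 4)
  @8: g [12B, align 4] → 20
  @20: d [2B, align 2] → 22
  @22: h [1B, align 1] → 23
  +1 pad (align 2)
  @24: b [2B, align 2] → 26
  +6 pad (align 8)
  @32: f [8B, align 8] → 40
  size 40, align 8
packed(2) layout:
  @0: e [2B, align 2] → 2
  @2: a [2B, align 2] → 4
  @4: c [1B, align 1] → 5
  +1 pad (align 2)
  @6: g [12B, align 2] → 18
  @18: d [2B, align 2] → 20
  @20: h [1B, align 1] → 21
  +1 pad (align 2)
  @22: b [2B, align 2] → 24
  @24: f [8B, align 2] → 32
  size 32, align 2
40 − 32 = 8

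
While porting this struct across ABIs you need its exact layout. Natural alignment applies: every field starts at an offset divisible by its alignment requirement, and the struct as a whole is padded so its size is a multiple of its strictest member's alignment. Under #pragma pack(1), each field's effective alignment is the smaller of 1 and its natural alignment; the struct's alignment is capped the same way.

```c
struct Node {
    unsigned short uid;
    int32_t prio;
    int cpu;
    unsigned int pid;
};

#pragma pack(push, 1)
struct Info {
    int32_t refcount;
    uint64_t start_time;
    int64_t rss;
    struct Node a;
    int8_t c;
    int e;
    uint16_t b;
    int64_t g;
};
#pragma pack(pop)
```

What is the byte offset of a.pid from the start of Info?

Node: @0: uid [2B, align 2] → 2; +2 pad (align 4); @4: prio [4B, align 4] → 8; @8: cpu [4B, align 4] → 12; @12: pid [4B, align 4] → 16; size 16, align 4
@0: refcount [4B, align 1] → 4
@4: start_time [8B, align 1] → 12
@12: rss [8B, align 1] → 20
@20: a [16B, align 1] → 36
within Node: pid at 12
20 + 12 = 32

32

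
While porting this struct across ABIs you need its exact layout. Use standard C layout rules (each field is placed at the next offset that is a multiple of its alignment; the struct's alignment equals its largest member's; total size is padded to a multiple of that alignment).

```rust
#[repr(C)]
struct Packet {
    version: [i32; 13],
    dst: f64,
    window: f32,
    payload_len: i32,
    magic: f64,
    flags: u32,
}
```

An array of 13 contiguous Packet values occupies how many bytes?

0..52  version  (52B, 4-aligned)
52..56  -- padding (4B)
56..64  dst  (8B, 8-aligned)
64..68  window  (4B, 4-aligned)
68..72  payload_len  (4B, 4-aligned)
72..80  magic  (8B, 8-aligned)
80..84  flags  (4B, 4-aligned)
84..88  -- tail padding (4B)
sizeof = 88, alignof = 8
array of 13: 13 × 88 = 1144

1144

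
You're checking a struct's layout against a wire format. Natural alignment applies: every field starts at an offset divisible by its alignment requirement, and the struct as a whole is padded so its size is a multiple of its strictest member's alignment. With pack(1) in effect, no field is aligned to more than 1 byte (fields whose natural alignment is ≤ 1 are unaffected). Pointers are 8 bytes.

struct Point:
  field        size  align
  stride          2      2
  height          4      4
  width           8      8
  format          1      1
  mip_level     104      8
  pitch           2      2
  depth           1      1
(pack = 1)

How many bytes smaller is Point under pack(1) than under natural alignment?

14

natural layout:
  0..2  stride  (2B, 2-aligned)
  2..4  -- padding (2B)
  4..8  height  (4B, 4-aligned)
  8..16  width  (8B, 8-aligned)
  16..17  format  (1B, 1-aligned)
  17..24  -- padding (7B)
  24..128  mip_level  (104B, 8-aligned)
  128..130  pitch  (2B, 2-aligned)
  130..131  depth  (1B, 1-aligned)
  131..136  -- tail padding (5B)
  sizeof = 136, alignof = 8
packed(1) layout:
  0..2  stride  (2B, 1-aligned)
  2..6  height  (4B, 1-aligned)
  6..14  width  (8B, 1-aligned)
  14..15  format  (1B, 1-aligned)
  15..119  mip_level  (104B, 1-aligned)
  119..121  pitch  (2B, 1-aligned)
  121..122  depth  (1B, 1-aligned)
  sizeof = 122, alignof = 1
136 − 122 = 14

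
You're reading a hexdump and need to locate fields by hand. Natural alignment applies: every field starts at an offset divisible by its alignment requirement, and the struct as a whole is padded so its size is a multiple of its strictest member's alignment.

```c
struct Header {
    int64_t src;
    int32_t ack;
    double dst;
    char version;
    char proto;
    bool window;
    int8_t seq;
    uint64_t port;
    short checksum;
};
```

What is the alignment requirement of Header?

8

member alignments: src=8, ack=4, dst=8, version=1, proto=1, window=1, seq=1, port=8, checksum=2
max = 8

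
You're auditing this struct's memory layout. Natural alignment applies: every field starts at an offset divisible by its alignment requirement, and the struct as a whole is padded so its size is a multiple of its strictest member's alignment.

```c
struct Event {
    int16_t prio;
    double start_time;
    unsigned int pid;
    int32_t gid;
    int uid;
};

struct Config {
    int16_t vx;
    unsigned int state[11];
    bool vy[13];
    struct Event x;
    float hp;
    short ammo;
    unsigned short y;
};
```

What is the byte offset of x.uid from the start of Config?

88

Event: @0: prio [2B, align 2] → 2; +6 pad (align 8); @8: start_time [8B, align 8] → 16; @16: pid [4B, align 4] → 20; @20: gid [4B, align 4] → 24; @24: uid [4B, align 4] → 28; +4 tail pad (align 8); size 32, align 8
@0: vx [2B, align 2] → 2
+2 pad (align 4)
@4: state [44B, align 4] → 48
@48: vy [13B, align 1] → 61
+3 pad (align 8)
@64: x [32B, align 8] → 96
within Event: uid at 24
64 + 24 = 88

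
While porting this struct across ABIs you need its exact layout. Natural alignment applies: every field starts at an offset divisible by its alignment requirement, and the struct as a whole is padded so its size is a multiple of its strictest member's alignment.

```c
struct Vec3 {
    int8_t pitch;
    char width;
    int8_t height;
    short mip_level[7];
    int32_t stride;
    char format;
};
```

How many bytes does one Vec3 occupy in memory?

28 bytes

pitch at 0 (size 1, align 1) → ends 1
width at 1 (size 1, align 1) → ends 2
height at 2 (size 1, align 1) → ends 3
pad 1 to align 2 for mip_level
mip_level at 4 (size 14, align 2) → ends 18
pad 2 to align 4 for stride
stride at 20 (size 4, align 4) → ends 24
format at 24 (size 1, align 1) → ends 25
tail pad 3 to reach multiple of 4
total 28 bytes, alignment 4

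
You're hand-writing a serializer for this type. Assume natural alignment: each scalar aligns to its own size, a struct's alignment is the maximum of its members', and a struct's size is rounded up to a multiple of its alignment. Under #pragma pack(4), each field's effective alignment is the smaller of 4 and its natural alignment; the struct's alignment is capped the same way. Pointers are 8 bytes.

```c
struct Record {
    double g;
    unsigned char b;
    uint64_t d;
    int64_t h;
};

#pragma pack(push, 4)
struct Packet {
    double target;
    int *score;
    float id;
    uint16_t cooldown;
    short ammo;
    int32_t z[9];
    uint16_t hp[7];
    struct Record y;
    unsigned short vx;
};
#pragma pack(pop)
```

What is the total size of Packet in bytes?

Record: 0..8  g  (8B, 8-aligned); 8..9  b  (1B, 1-aligned); 9..16  -- padding (7B); 16..24  d  (8B, 8-aligned); 24..32  h  (8B, 8-aligned); sizeof = 32, alignof = 8
0..8  target  (8B, 4-aligned)
8..16  score  (8B, 4-aligned)
16..20  id  (4B, 4-aligned)
20..22  cooldown  (2B, 2-aligned)
22..24  ammo  (2B, 2-aligned)
24..60  z  (36B, 4-aligned)
60..74  hp  (14B, 2-aligned)
74..76  -- padding (2B)
76..108  y  (32B, 4-aligned)
108..110  vx  (2B, 2-aligned)
110..112  -- tail padding (2B)
sizeof = 112, alignof = 4

112 bytes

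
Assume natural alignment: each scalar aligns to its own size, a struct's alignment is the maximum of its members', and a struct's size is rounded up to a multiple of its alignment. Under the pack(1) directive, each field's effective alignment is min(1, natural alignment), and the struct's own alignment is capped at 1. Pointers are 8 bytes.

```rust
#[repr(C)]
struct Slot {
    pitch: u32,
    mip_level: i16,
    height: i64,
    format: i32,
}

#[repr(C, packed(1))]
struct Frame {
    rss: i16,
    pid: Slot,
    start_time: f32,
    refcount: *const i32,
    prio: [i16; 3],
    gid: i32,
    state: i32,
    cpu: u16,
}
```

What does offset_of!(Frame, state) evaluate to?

48

Slot: 0..4  pitch  (4B, 4-aligned); 4..6  mip_level  (2B, 2-aligned); 6..8  -- padding (2B); 8..16  height  (8B, 8-aligned); 16..20  format  (4B, 4-aligned); 20..24  -- tail padding (4B); sizeof = 24, alignof = 8
0..2  rss  (2B, 1-aligned)
2..26  pid  (24B, 1-aligned)
26..30  start_time  (4B, 1-aligned)
30..38  refcount  (8B, 1-aligned)
38..44  prio  (6B, 1-aligned)
44..48  gid  (4B, 1-aligned)
48..52  state  (4B, 1-aligned)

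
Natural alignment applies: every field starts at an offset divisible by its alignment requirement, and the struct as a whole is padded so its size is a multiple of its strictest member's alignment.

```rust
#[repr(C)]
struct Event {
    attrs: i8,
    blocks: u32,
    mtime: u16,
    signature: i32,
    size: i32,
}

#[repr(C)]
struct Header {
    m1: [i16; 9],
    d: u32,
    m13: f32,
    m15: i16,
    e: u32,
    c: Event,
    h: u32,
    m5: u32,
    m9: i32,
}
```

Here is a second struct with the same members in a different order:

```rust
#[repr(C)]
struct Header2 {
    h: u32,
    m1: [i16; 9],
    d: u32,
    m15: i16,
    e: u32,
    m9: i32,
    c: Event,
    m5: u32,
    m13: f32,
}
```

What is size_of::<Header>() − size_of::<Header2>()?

Event: @0: attrs [1B, align 1] → 1; +3 pad (align 4); @4: blocks [4B, align 4] → 8; @8: mtime [2B, align 2] → 10; +2 pad (align 4); @12: signature [4B, align 4] → 16; @16: size [4B, align 4] → 20; size 20, align 4
@0: m1 [18B, align 2] → 18
+2 pad (align 4)
@20: d [4B, align 4] → 24
@24: m13 [4B, align 4] → 28
@28: m15 [2B, align 2] → 30
+2 pad (align 4)
@32: e [4B, align 4] → 36
@36: c [20B, align 4] → 56
@56: h [4B, align 4] → 60
@60: m5 [4B, align 4] → 64
@64: m9 [4B, align 4] → 68
size 68, align 4
— Header2 —
@0: h [4B, align 4] → 4
@4: m1 [18B, align 2] → 22
+2 pad (align 4)
@24: d [4B, align 4] → 28
@28: m15 [2B, align 2] → 30
+2 pad (align 4)
@32: e [4B, align 4] → 36
@36: m9 [4B, align 4] → 40
@40: c [20B, align 4] → 60
@60: m5 [4B, align 4] → 64
@64: m13 [4B, align 4] → 68
size 68, align 4
68 − 68 = 0

0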